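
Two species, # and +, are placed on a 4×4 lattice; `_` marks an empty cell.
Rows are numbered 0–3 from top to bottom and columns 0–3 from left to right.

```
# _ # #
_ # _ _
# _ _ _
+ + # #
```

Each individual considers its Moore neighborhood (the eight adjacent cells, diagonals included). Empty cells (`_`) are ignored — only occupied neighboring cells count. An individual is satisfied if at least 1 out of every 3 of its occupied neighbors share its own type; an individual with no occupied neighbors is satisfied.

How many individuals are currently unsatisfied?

0

Row 0: (0,0)# 1/1 ok · (0,2)# 2/2 ok · (0,3)# 1/1 ok
Row 1: (1,1)# 3/3 ok
Row 2: (2,0)# 1/3 ok
Row 3: (3,0)+ 1/2 ok · (3,1)+ 1/3 ok · (3,2)# 1/2 ok · (3,3)# 1/1 ok
Every one meets the threshold.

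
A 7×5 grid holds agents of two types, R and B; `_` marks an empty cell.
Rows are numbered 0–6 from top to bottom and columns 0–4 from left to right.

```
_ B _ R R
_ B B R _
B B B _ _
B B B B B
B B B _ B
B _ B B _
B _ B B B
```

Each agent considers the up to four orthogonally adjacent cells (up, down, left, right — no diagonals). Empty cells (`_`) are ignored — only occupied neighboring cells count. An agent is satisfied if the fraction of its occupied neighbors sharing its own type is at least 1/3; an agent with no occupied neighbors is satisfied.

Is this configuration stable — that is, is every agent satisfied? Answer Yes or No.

(0,1)B 1/1 ✓
(0,3)R 2/2 ✓
(0,4)R 1/1 ✓
(1,1)B 3/3 ✓
(1,2)B 2/3 ✓
(1,3)R 1/2 ✓
(2,0)B 2/2 ✓
(2,1)B 4/4 ✓
(2,2)B 3/3 ✓
(3,0)B 3/3 ✓
(3,1)B 4/4 ✓
(3,2)B 4/4 ✓
(3,3)B 2/2 ✓
(3,4)B 2/2 ✓
(4,0)B 3/3 ✓
(4,1)B 3/3 ✓
(4,2)B 3/3 ✓
(4,4)B 1/1 ✓
(5,0)B 2/2 ✓
(5,2)B 3/3 ✓
(5,3)B 2/2 ✓
(6,0)B 1/1 ✓
(6,2)B 2/2 ✓
(6,3)B 3/3 ✓
(6,4)B 1/1 ✓
All meet the threshold, so the configuration is stable.

Yes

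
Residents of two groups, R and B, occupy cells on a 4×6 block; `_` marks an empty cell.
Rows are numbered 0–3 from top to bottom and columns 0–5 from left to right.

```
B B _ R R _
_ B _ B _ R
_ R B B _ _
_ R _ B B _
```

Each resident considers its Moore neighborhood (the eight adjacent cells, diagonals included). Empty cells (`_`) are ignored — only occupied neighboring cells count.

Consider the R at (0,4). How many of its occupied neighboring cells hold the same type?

2

Occupied neighbors of (0,4): (0,3)=R, (1,3)=B, (1,5)=R.
Same type (R): 2 of 3.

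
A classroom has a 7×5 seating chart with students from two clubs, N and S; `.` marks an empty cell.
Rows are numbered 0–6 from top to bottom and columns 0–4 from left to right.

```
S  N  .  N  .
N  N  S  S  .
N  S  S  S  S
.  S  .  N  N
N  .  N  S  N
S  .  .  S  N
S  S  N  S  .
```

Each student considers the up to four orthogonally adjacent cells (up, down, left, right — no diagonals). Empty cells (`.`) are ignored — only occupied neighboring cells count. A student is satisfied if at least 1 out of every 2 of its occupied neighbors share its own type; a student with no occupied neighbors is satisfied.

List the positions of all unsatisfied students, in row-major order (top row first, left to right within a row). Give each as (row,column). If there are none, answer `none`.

(0,0)S 0/2 unhappy
(0,1)N 1/2 ok
(0,3)N 0/1 unhappy
(1,0)N 2/3 ok
(1,1)N 2/4 ok
(1,2)S 2/3 ok
(1,3)S 2/3 ok
(2,0)N 1/2 ok
(2,1)S 2/4 ok
(2,2)S 3/3 ok
(2,3)S 3/4 ok
(2,4)S 1/2 ok
(3,1)S 1/1 ok
(3,3)N 1/3 unhappy
(3,4)N 2/3 ok
(4,0)N 0/1 unhappy
(4,2)N 0/1 unhappy
(4,3)S 1/4 unhappy
(4,4)N 2/3 ok
(5,0)S 1/2 ok
(5,3)S 2/3 ok
(5,4)N 1/2 ok
(6,0)S 2/2 ok
(6,1)S 1/2 ok
(6,2)N 0/2 unhappy
(6,3)S 1/2 ok

(0,0), (0,3), (3,3), (4,0), (4,2), (4,3), (6,2)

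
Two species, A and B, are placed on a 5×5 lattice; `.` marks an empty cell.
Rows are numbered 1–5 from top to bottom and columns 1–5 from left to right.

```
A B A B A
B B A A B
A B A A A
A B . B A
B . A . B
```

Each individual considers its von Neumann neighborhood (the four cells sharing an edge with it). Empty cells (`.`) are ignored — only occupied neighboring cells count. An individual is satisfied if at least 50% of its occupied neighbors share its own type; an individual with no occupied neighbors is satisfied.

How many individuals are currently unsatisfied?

13

Row 1: (1,1)A 0/2 ✗ · (1,2)B 1/3 ✗ · (1,3)A 1/3 ✗ · (1,4)B 0/3 ✗ · (1,5)A 0/2 ✗
Row 2: (2,1)B 1/3 ✗ · (2,2)B 3/4 ✓ · (2,3)A 3/4 ✓ · (2,4)A 2/4 ✓ · (2,5)B 0/3 ✗
Row 3: (3,1)A 1/3 ✗ · (3,2)B 2/4 ✓ · (3,3)A 2/3 ✓ · (3,4)A 3/4 ✓ · (3,5)A 2/3 ✓
Row 4: (4,1)A 1/3 ✗ · (4,2)B 1/2 ✓ · (4,4)B 0/2 ✗ · (4,5)A 1/3 ✗
Row 5: (5,1)B 0/1 ✗ · (5,3)A 0/0 ✓ · (5,5)B 0/1 ✗
Unsatisfied: (1,1), (1,2), (1,3), (1,4), (1,5), (2,1), (2,5), (3,1), (4,1), (4,4), (4,5), (5,1), (5,5) — 13 in total.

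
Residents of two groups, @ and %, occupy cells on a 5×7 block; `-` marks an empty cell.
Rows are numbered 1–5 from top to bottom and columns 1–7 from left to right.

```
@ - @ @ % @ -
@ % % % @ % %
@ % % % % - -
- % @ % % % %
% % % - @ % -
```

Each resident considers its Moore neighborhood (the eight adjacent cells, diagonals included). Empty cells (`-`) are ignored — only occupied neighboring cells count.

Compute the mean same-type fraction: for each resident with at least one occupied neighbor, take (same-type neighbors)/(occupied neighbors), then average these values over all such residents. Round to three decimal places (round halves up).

Row 1: (1,1)@ 1/2 · (1,3)@ 1/4 · (1,4)@ 2/5 · (1,5)% 2/5 · (1,6)@ 1/4
Row 2: (2,1)@ 2/4 · (2,2)% 3/7 · (2,3)% 5/7 · (2,4)% 5/8 · (2,5)@ 2/7 · (2,6)% 3/5 · (2,7)% 1/2
Row 3: (3,1)@ 1/4 · (3,2)% 4/7 · (3,3)% 7/8 · (3,4)% 6/8 · (3,5)% 6/7
Row 4: (4,2)% 5/7 · (4,3)@ 0/7 · (4,4)% 5/7 · (4,5)% 5/6 · (4,6)% 4/5 · (4,7)% 2/2
Row 5: (5,1)% 2/2 · (5,2)% 3/4 · (5,3)% 3/4 · (5,5)@ 0/4 · (5,6)% 3/4
Sum over 28 residents: 1/2 + 1/4 + 2/5 + 2/5 + 1/4 + 2/4 + 3/7 + 5/7 + 5/8 + 2/7 + 3/5 + 1/2 + 1/4 + 4/7 + 7/8 + 6/8 + 6/7 + 5/7 + 0/7 + 5/7 + 5/6 + 4/5 + 2/2 + 2/2 + 3/4 + 3/4 + 0/4 + 3/4 = 6749/420; mean = 6749/420 ÷ 28 = 6749/11760 = 0.573894… → 0.574.

0.574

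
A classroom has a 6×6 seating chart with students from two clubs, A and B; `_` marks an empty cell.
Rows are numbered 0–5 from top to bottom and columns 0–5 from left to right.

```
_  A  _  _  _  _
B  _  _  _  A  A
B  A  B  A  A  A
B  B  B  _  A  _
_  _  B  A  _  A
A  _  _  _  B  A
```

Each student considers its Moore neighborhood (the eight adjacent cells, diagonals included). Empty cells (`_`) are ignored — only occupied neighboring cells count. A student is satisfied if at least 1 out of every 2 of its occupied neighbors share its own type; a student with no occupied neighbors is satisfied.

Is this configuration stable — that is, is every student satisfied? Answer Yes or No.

(0,1)A 0/1 ✗
(1,0)B 1/3 ✗
(1,4)A 4/4 ✓
(1,5)A 3/3 ✓
(2,0)B 3/4 ✓
(2,1)A 0/6 ✗
(2,2)B 2/4 ✓
(2,3)A 3/5 ✓
(2,4)A 5/5 ✓
(2,5)A 4/4 ✓
(3,0)B 2/3 ✓
(3,1)B 5/6 ✓
(3,2)B 3/6 ✓
(3,4)A 5/5 ✓
(4,2)B 2/3 ✓
(4,3)A 1/4 ✗
(4,5)A 2/3 ✓
(5,0)A 0/0 ✓
(5,4)B 0/3 ✗
(5,5)A 1/2 ✓
For instance (0,1) has only 0/1 same-type neighbors, below 1/2.

No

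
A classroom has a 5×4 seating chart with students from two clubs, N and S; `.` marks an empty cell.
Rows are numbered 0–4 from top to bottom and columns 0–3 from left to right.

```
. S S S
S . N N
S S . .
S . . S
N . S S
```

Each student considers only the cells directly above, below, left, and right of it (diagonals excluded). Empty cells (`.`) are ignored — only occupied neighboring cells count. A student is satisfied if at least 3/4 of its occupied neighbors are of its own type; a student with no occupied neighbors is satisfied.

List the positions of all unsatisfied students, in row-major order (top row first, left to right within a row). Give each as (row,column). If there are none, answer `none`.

(0,2), (0,3), (1,2), (1,3), (3,0), (4,0)

Row 0: (0,1)S 1/1 ok · (0,2)S 2/3 unhappy · (0,3)S 1/2 unhappy
Row 1: (1,0)S 1/1 ok · (1,2)N 1/2 unhappy · (1,3)N 1/2 unhappy
Row 2: (2,0)S 3/3 ok · (2,1)S 1/1 ok
Row 3: (3,0)S 1/2 unhappy · (3,3)S 1/1 ok
Row 4: (4,0)N 0/1 unhappy · (4,2)S 1/1 ok · (4,3)S 2/2 ok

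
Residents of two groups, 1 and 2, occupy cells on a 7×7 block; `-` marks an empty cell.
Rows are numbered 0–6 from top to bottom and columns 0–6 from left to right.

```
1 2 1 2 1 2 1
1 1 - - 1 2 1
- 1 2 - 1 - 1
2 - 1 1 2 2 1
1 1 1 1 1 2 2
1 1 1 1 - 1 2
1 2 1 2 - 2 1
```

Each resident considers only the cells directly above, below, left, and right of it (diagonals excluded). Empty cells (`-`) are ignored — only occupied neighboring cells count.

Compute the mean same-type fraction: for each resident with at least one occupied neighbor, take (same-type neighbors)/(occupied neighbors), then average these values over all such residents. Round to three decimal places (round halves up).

Row 0: (0,0)1 1/2 · (0,1)2 0/3 · (0,2)1 0/2 · (0,3)2 0/2 · (0,4)1 1/3 · (0,5)2 1/3 · (0,6)1 1/2
Row 1: (1,0)1 2/2 · (1,1)1 2/3 · (1,4)1 2/3 · (1,5)2 1/3 · (1,6)1 2/3
Row 2: (2,1)1 1/2 · (2,2)2 0/2 · (2,4)1 1/2 · (2,6)1 2/2
Row 3: (3,0)2 0/1 · (3,2)1 2/3 · (3,3)1 2/3 · (3,4)2 1/4 · (3,5)2 2/3 · (3,6)1 1/3
Row 4: (4,0)1 2/3 · (4,1)1 3/3 · (4,2)1 4/4 · (4,3)1 4/4 · (4,4)1 1/3 · (4,5)2 2/4 · (4,6)2 2/3
Row 5: (5,0)1 3/3 · (5,1)1 3/4 · (5,2)1 4/4 · (5,3)1 2/3 · (5,5)1 0/3 · (5,6)2 1/3
Row 6: (6,0)1 1/2 · (6,1)2 0/3 · (6,2)1 1/3 · (6,3)2 0/2 · (6,5)2 0/2 · (6,6)1 0/2
Sum over 41 residents: 1/2 + 0/3 + 0/2 + 0/2 + 1/3 + 1/3 + 1/2 + 2/2 + 2/3 + 2/3 + 1/3 + 2/3 + 1/2 + 0/2 + 1/2 + 2/2 + 0/1 + 2/3 + 2/3 + 1/4 + 2/3 + 1/3 + 2/3 + 3/3 + 4/4 + 4/4 + 1/3 + 2/4 + 2/3 + 3/3 + 3/4 + 4/4 + 2/3 + 0/3 + 1/3 + 1/2 + 0/3 + 1/3 + 0/2 + 0/2 + 0/2 = 58/3; mean = 58/3 ÷ 41 = 58/123 = 0.471544… → 0.472.

0.472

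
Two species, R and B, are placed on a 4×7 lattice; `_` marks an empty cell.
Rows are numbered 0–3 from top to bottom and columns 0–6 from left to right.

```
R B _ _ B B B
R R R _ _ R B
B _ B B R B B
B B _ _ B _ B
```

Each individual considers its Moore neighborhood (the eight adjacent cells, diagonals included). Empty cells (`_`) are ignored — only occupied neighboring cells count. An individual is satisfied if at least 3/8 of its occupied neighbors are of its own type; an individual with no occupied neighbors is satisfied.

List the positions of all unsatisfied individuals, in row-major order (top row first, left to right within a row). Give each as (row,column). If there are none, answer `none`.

Row 0: (0,0)R 2/3 ✓ · (0,1)B 0/4 ✗ · (0,4)B 1/2 ✓ · (0,5)B 3/4 ✓ · (0,6)B 2/3 ✓
Row 1: (1,0)R 2/4 ✓ · (1,1)R 3/6 ✓ · (1,2)R 1/4 ✗ · (1,5)R 1/7 ✗ · (1,6)B 4/5 ✓
Row 2: (2,0)B 2/4 ✓ · (2,2)B 2/4 ✓ · (2,3)B 2/4 ✓ · (2,4)R 1/4 ✗ · (2,5)B 4/6 ✓ · (2,6)B 3/4 ✓
Row 3: (3,0)B 2/2 ✓ · (3,1)B 3/3 ✓ · (3,4)B 2/3 ✓ · (3,6)B 2/2 ✓

(0,1), (1,2), (1,5), (2,4)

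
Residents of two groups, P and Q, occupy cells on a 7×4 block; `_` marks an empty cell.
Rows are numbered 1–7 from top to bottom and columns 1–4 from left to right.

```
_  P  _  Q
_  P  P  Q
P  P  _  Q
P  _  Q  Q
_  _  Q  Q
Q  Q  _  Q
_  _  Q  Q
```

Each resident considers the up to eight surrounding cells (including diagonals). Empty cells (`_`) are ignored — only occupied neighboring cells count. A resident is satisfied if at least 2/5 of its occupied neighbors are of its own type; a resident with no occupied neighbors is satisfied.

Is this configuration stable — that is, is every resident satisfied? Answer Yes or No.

Yes

Row 1: (1,2)P 2/2 satisfied · (1,4)Q 1/2 satisfied
Row 2: (2,2)P 4/4 satisfied · (2,3)P 3/6 satisfied · (2,4)Q 2/3 satisfied
Row 3: (3,1)P 3/3 satisfied · (3,2)P 4/5 satisfied · (3,4)Q 3/4 satisfied
Row 4: (4,1)P 2/2 satisfied · (4,3)Q 4/5 satisfied · (4,4)Q 4/4 satisfied
Row 5: (5,3)Q 5/5 satisfied · (5,4)Q 4/4 satisfied
Row 6: (6,1)Q 1/1 satisfied · (6,2)Q 3/3 satisfied · (6,4)Q 4/4 satisfied
Row 7: (7,3)Q 3/3 satisfied · (7,4)Q 2/2 satisfied
All meet the threshold, so the configuration is stable.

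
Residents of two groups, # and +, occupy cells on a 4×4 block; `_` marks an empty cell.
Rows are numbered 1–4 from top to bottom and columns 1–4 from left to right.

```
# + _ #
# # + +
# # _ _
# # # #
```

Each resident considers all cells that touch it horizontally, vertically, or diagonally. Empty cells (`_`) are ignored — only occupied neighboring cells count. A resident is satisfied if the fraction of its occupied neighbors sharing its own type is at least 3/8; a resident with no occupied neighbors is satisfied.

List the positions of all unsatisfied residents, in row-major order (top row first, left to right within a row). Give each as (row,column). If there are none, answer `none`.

(1,2), (1,4)

(1,1)# 2/3 ok
(1,2)+ 1/4 unhappy
(1,4)# 0/2 unhappy
(2,1)# 4/5 ok
(2,2)# 4/6 ok
(2,3)+ 2/5 ok
(2,4)+ 1/2 ok
(3,1)# 5/5 ok
(3,2)# 6/7 ok
(4,1)# 3/3 ok
(4,2)# 4/4 ok
(4,3)# 3/3 ok
(4,4)# 1/1 ok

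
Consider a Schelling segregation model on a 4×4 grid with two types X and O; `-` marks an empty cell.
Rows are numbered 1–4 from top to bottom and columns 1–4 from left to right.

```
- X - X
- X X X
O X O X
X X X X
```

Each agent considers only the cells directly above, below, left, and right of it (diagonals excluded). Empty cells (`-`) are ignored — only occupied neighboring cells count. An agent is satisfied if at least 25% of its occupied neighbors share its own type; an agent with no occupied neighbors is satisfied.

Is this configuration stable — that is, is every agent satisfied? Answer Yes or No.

No

(1,2)X 1/1 ✓
(1,4)X 1/1 ✓
(2,2)X 3/3 ✓
(2,3)X 2/3 ✓
(2,4)X 3/3 ✓
(3,1)O 0/2 ✗
(3,2)X 2/4 ✓
(3,3)O 0/4 ✗
(3,4)X 2/3 ✓
(4,1)X 1/2 ✓
(4,2)X 3/3 ✓
(4,3)X 2/3 ✓
(4,4)X 2/2 ✓
For instance (3,1) has only 0/2 same-type neighbors, below 1/4.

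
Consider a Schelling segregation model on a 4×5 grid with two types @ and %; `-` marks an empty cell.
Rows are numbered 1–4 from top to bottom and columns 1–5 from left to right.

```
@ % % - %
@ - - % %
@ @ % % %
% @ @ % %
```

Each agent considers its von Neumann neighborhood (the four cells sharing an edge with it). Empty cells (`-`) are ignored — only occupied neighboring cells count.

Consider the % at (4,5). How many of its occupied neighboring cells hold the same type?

2

Occupied neighbors of (4,5): (3,5)=%, (4,4)=%.
Same type (%): 2 of 2.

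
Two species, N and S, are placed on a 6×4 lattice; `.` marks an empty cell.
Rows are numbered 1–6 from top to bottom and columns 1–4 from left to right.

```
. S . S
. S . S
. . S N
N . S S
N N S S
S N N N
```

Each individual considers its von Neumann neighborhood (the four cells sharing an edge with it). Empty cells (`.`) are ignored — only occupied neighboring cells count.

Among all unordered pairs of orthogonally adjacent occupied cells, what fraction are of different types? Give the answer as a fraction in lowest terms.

Scan each occupied cell's neighbors to the right and below so each pair is counted once.
From row 1: 0 unlike of 2 pairs (running 0/2).
From row 2: 1 unlike of 1 pairs (running 1/3).
From row 3: 2 unlike of 3 pairs (running 3/6).
From row 4: 0 unlike of 4 pairs (running 3/10).
From row 5: 4 unlike of 7 pairs (running 7/17).
From row 6: 1 unlike of 3 pairs (running 8/20).
Total adjacent occupied pairs: 20; unlike-type pairs: 8.
8/20 reduces to 2/5.

2/5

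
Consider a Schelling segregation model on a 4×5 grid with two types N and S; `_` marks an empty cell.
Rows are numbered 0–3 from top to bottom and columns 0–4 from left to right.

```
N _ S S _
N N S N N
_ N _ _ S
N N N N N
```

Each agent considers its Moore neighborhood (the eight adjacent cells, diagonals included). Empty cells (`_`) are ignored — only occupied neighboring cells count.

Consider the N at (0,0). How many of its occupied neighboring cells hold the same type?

Occupied neighbors of (0,0): (1,0)=N, (1,1)=N.
Same type (N): 2 of 2.

2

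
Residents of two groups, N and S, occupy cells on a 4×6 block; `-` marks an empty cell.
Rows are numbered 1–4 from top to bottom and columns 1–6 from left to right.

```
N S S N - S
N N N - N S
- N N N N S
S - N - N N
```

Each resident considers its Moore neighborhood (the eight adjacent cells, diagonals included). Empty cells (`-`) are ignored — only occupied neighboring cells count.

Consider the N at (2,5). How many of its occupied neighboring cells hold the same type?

Occupied neighbors of (2,5): (1,4)=N, (1,6)=S, (2,6)=S, (3,4)=N, (3,5)=N, (3,6)=S.
Same type (N): 3 of 6.

3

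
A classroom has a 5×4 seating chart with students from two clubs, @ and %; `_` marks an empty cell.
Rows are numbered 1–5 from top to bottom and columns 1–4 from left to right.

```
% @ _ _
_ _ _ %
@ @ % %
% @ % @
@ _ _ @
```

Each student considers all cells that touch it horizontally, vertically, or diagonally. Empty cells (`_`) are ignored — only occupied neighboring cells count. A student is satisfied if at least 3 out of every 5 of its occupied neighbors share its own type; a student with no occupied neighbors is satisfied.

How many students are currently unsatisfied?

(1,1)% 0/1 ✗
(1,2)@ 0/1 ✗
(2,4)% 2/2 ✓
(3,1)@ 2/3 ✓
(3,2)@ 2/5 ✗
(3,3)% 3/6 ✗
(3,4)% 3/4 ✓
(4,1)% 0/4 ✗
(4,2)@ 3/6 ✗
(4,3)% 2/6 ✗
(4,4)@ 1/4 ✗
(5,1)@ 1/2 ✗
(5,4)@ 1/2 ✗
Unsatisfied: (1,1), (1,2), (3,2), (3,3), (4,1), (4,2), (4,3), (4,4), (5,1), (5,4) — 10 in total.

10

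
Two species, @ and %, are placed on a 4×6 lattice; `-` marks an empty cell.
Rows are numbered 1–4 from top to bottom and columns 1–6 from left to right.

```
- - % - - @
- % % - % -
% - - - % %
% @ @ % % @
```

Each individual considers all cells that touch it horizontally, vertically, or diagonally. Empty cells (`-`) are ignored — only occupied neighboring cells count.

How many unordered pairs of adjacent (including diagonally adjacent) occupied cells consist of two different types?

Scan each occupied cell's neighbors to the right and below (and the two forward diagonals) so each pair is counted once.
From row 1: 1 unlike of 3 pairs (running 1/3).
From row 2: 0 unlike of 4 pairs (running 1/7).
From row 3: 3 unlike of 8 pairs (running 4/15).
From row 4: 3 unlike of 5 pairs (running 7/20).
Total adjacent occupied pairs: 20; unlike-type pairs: 7.

7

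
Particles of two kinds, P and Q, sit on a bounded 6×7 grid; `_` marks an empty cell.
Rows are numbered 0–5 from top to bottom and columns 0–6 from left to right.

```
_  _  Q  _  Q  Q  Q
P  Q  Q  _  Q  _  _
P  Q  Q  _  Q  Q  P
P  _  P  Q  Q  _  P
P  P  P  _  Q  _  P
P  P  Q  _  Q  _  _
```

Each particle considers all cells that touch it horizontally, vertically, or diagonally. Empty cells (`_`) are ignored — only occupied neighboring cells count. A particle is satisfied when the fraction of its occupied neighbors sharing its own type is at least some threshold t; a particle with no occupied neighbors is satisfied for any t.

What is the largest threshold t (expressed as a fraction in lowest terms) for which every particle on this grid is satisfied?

(0,2)Q 2/2
(0,4)Q 2/2
(0,5)Q 3/3
(0,6)Q 1/1
(1,0)P 1/3
(1,1)Q 4/6
(1,2)Q 4/4
(1,4)Q 4/4
(2,0)P 2/4
(2,1)Q 3/7
(2,2)Q 4/5
(2,4)Q 4/4
(2,5)Q 3/5
(2,6)P 1/2
(3,0)P 3/4
(3,2)P 2/5
(3,3)Q 4/6
(3,4)Q 4/4
(3,6)P 2/3
(4,0)P 4/4
(4,1)P 6/7
(4,2)P 3/5
(4,4)Q 3/3
(4,6)P 1/1
(5,0)P 3/3
(5,1)P 4/5
(5,2)Q 0/3
(5,4)Q 1/1
The smallest same-type fraction is 0/3 at (5,2), which reduces to 0/1. Any threshold above that leaves this particle unsatisfied.

0/1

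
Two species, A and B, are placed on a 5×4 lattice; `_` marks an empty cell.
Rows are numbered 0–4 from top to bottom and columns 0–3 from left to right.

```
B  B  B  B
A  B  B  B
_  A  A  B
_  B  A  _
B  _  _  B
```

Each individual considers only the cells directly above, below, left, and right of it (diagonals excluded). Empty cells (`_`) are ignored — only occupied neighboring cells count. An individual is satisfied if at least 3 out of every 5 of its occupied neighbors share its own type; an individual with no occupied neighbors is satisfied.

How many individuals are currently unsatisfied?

8

Row 0: (0,0)B 1/2 ✗ · (0,1)B 3/3 ✓ · (0,2)B 3/3 ✓ · (0,3)B 2/2 ✓
Row 1: (1,0)A 0/2 ✗ · (1,1)B 2/4 ✗ · (1,2)B 3/4 ✓ · (1,3)B 3/3 ✓
Row 2: (2,1)A 1/3 ✗ · (2,2)A 2/4 ✗ · (2,3)B 1/2 ✗
Row 3: (3,1)B 0/2 ✗ · (3,2)A 1/2 ✗
Row 4: (4,0)B 0/0 ✓ · (4,3)B 0/0 ✓
Unsatisfied: (0,0), (1,0), (1,1), (2,1), (2,2), (2,3), (3,1), (3,2) — 8 in total.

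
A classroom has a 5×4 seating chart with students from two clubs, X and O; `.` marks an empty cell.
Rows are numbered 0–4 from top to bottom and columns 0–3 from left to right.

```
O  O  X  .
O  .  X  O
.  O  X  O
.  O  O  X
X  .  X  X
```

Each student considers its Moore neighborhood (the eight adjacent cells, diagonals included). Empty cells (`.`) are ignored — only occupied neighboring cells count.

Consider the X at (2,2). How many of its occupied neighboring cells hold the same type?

2

Occupied neighbors of (2,2): (1,2)=X, (1,3)=O, (2,1)=O, (2,3)=O, (3,1)=O, (3,2)=O, (3,3)=X.
Same type (X): 2 of 7.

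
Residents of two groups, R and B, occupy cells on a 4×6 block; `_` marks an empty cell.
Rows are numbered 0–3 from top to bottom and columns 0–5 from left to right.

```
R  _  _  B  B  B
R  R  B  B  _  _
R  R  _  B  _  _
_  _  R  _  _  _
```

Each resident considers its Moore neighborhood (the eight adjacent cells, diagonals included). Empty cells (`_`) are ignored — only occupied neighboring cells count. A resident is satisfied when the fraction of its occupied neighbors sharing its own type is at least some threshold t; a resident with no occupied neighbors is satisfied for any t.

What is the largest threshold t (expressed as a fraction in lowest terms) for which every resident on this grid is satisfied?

(0,0)R 2/2
(0,3)B 3/3
(0,4)B 3/3
(0,5)B 1/1
(1,0)R 4/4
(1,1)R 4/5
(1,2)B 3/5
(1,3)B 4/4
(2,0)R 3/3
(2,1)R 4/5
(2,3)B 2/3
(3,2)R 1/2
The smallest same-type fraction is 1/2 at (3,2), which reduces to 1/2. Any threshold above that leaves this resident unsatisfied.

1/2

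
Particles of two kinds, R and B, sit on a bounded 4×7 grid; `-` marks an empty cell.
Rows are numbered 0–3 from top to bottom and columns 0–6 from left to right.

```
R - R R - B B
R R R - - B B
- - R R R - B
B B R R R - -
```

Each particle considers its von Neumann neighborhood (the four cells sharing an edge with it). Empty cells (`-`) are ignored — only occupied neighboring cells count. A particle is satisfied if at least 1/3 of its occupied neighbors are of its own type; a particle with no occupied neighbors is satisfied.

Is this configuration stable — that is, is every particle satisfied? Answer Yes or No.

(0,0)R 1/1 ✓
(0,2)R 2/2 ✓
(0,3)R 1/1 ✓
(0,5)B 2/2 ✓
(0,6)B 2/2 ✓
(1,0)R 2/2 ✓
(1,1)R 2/2 ✓
(1,2)R 3/3 ✓
(1,5)B 2/2 ✓
(1,6)B 3/3 ✓
(2,2)R 3/3 ✓
(2,3)R 3/3 ✓
(2,4)R 2/2 ✓
(2,6)B 1/1 ✓
(3,0)B 1/1 ✓
(3,1)B 1/2 ✓
(3,2)R 2/3 ✓
(3,3)R 3/3 ✓
(3,4)R 2/2 ✓
All meet the threshold, so the configuration is stable.

Yes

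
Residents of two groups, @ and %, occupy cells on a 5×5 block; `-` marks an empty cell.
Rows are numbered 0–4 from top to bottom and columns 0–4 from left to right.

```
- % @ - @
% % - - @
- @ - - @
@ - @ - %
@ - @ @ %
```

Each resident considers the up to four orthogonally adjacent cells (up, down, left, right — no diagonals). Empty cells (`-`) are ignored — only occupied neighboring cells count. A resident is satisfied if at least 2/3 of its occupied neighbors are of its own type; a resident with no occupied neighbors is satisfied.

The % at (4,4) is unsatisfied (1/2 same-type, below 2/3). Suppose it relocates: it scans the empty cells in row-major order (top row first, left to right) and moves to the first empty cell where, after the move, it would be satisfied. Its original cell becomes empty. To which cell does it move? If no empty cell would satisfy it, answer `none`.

(0,0)

Vacating (4,4). Empty cells in order:
  (0,0): 2/2 same-type → satisfied — stop here.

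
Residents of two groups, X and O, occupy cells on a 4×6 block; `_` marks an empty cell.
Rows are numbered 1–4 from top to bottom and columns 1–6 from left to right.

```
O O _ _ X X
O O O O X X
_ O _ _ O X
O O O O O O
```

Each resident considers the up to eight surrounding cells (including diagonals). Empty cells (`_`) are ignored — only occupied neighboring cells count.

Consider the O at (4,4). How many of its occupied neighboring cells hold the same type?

Occupied neighbors of (4,4): (3,5)=O, (4,3)=O, (4,5)=O.
Same type (O): 3 of 3.

3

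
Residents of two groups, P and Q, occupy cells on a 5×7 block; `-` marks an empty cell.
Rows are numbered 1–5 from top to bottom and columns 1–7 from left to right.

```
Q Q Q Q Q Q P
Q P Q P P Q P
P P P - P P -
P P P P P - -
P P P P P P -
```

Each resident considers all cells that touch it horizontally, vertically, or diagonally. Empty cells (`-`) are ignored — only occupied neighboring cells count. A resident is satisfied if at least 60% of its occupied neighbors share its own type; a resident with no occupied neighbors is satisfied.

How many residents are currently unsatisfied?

9

(1,1)Q 2/3 satisfied
(1,2)Q 4/5 satisfied
(1,3)Q 3/5 satisfied
(1,4)Q 3/5 satisfied
(1,5)Q 3/5 satisfied
(1,6)Q 2/5 not
(1,7)P 1/3 not
(2,1)Q 2/5 not
(2,2)P 3/8 not
(2,3)Q 3/7 not
(2,4)P 3/7 not
(2,5)P 3/7 not
(2,6)Q 2/7 not
(2,7)P 2/4 not
(3,1)P 4/5 satisfied
(3,2)P 6/8 satisfied
(3,3)P 6/7 satisfied
(3,5)P 5/6 satisfied
(3,6)P 4/5 satisfied
(4,1)P 5/5 satisfied
(4,2)P 8/8 satisfied
(4,3)P 7/7 satisfied
(4,4)P 7/7 satisfied
(4,5)P 6/6 satisfied
(5,1)P 3/3 satisfied
(5,2)P 5/5 satisfied
(5,3)P 5/5 satisfied
(5,4)P 5/5 satisfied
(5,5)P 4/4 satisfied
(5,6)P 2/2 satisfied
Unsatisfied: (1,6), (1,7), (2,1), (2,2), (2,3), (2,4), (2,5), (2,6), (2,7) — 9 in total.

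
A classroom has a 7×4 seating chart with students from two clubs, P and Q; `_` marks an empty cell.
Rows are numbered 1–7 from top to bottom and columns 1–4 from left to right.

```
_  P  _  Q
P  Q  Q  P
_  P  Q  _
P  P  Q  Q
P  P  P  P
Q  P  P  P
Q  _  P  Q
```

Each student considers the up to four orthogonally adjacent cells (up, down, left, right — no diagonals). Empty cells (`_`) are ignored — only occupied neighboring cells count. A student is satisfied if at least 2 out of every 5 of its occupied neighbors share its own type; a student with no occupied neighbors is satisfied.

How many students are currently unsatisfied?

Row 1: (1,2)P 0/1 unhappy · (1,4)Q 0/1 unhappy
Row 2: (2,1)P 0/1 unhappy · (2,2)Q 1/4 unhappy · (2,3)Q 2/3 ok · (2,4)P 0/2 unhappy
Row 3: (3,2)P 1/3 unhappy · (3,3)Q 2/3 ok
Row 4: (4,1)P 2/2 ok · (4,2)P 3/4 ok · (4,3)Q 2/4 ok · (4,4)Q 1/2 ok
Row 5: (5,1)P 2/3 ok · (5,2)P 4/4 ok · (5,3)P 3/4 ok · (5,4)P 2/3 ok
Row 6: (6,1)Q 1/3 unhappy · (6,2)P 2/3 ok · (6,3)P 4/4 ok · (6,4)P 2/3 ok
Row 7: (7,1)Q 1/1 ok · (7,3)P 1/2 ok · (7,4)Q 0/2 unhappy
Unsatisfied: (1,2), (1,4), (2,1), (2,2), (2,4), (3,2), (6,1), (7,4) — 8 in total.

8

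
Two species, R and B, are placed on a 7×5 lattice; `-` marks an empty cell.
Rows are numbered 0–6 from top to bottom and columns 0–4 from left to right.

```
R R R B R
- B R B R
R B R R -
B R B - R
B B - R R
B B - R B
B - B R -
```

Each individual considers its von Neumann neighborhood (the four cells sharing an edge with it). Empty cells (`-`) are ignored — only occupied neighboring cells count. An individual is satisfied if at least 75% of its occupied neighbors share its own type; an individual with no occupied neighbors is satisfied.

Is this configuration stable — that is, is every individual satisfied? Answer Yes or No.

(0,0)R 1/1 ✓
(0,1)R 2/3 ✗
(0,2)R 2/3 ✗
(0,3)B 1/3 ✗
(0,4)R 1/2 ✗
(1,1)B 1/3 ✗
(1,2)R 2/4 ✗
(1,3)B 1/4 ✗
(1,4)R 1/2 ✗
(2,0)R 0/2 ✗
(2,1)B 1/4 ✗
(2,2)R 2/4 ✗
(2,3)R 1/2 ✗
(3,0)B 1/3 ✗
(3,1)R 0/4 ✗
(3,2)B 0/2 ✗
(3,4)R 1/1 ✓
(4,0)B 3/3 ✓
(4,1)B 2/3 ✗
(4,3)R 2/2 ✓
(4,4)R 2/3 ✗
(5,0)B 3/3 ✓
(5,1)B 2/2 ✓
(5,3)R 2/3 ✗
(5,4)B 0/2 ✗
(6,0)B 1/1 ✓
(6,2)B 0/1 ✗
(6,3)R 1/2 ✗
For instance (0,1) has only 2/3 same-type neighbors, below 3/4.

No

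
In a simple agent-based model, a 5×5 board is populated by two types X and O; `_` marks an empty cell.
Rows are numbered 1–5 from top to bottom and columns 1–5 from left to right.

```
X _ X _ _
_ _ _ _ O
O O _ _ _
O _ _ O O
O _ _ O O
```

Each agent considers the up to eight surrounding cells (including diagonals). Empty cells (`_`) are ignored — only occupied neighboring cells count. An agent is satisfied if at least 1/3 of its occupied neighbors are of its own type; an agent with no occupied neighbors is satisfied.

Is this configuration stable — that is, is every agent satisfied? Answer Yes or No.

Yes

(1,1)X 0/0 satisfied
(1,3)X 0/0 satisfied
(2,5)O 0/0 satisfied
(3,1)O 2/2 satisfied
(3,2)O 2/2 satisfied
(4,1)O 3/3 satisfied
(4,4)O 3/3 satisfied
(4,5)O 3/3 satisfied
(5,1)O 1/1 satisfied
(5,4)O 3/3 satisfied
(5,5)O 3/3 satisfied
All meet the threshold, so the configuration is stable.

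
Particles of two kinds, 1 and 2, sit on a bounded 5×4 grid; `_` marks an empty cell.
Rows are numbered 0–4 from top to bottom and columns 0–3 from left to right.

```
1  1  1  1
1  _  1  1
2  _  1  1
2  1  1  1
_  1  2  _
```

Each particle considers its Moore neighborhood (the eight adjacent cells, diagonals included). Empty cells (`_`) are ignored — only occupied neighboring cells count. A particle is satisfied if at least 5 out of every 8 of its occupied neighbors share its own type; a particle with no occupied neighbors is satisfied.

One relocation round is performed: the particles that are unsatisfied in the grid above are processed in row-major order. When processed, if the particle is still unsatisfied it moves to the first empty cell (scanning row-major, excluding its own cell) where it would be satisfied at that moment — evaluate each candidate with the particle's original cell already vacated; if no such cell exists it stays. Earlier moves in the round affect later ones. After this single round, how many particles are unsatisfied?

1

Initially unsatisfied (in order): (2,0), (3,0), (3,1), (4,1), (4,2).
  (2,0): no empty cell satisfies it; stays.
  (3,0): no empty cell satisfies it; stays.
  (3,1) → (1,1).
  (4,1) → (2,1).
  (4,2) → (4,0).
Resulting grid:
1 1 1 1
1 1 1 1
2 1 1 1
2 _ 1 1
2 _ _ _
Unsatisfied now: (2,0).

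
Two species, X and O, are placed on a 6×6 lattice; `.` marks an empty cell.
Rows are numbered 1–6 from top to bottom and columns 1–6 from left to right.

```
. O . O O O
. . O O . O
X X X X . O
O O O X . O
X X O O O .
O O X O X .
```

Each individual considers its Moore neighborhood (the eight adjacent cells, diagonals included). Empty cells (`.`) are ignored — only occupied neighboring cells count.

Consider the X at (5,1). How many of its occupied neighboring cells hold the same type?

Occupied neighbors of (5,1): (4,1)=O, (4,2)=O, (5,2)=X, (6,1)=O, (6,2)=O.
Same type (X): 1 of 5.

1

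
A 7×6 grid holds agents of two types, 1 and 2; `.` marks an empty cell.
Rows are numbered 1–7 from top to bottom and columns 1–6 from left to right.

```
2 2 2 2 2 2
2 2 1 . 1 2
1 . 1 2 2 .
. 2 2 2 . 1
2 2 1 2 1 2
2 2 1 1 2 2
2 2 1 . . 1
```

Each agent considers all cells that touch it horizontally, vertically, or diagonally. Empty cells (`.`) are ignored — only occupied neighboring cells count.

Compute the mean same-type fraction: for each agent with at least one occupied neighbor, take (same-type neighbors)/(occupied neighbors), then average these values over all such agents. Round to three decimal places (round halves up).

Row 1: (1,1)2 3/3 · (1,2)2 4/5 · (1,3)2 3/4 · (1,4)2 2/4 · (1,5)2 3/4 · (1,6)2 2/3
Row 2: (2,1)2 3/4 · (2,2)2 4/7 · (2,3)1 1/6 · (2,5)1 0/6 · (2,6)2 3/4
Row 3: (3,1)1 0/3 · (3,3)1 1/6 · (3,4)2 3/6 · (3,5)2 3/5
Row 4: (4,2)2 3/6 · (4,3)2 5/7 · (4,4)2 4/7 · (4,6)1 1/3
Row 5: (5,1)2 4/4 · (5,2)2 5/7 · (5,3)1 2/8 · (5,4)2 3/7 · (5,5)1 2/7 · (5,6)2 2/4
Row 6: (6,1)2 5/5 · (6,2)2 5/8 · (6,3)1 3/7 · (6,4)1 4/6 · (6,5)2 3/6 · (6,6)2 2/4
Row 7: (7,1)2 3/3 · (7,2)2 3/5 · (7,3)1 2/4 · (7,6)1 0/2
Sum over 35 agents: 3/3 + 4/5 + 3/4 + 2/4 + 3/4 + 2/3 + 3/4 + 4/7 + 1/6 + 0/6 + 3/4 + 0/3 + 1/6 + 3/6 + 3/5 + 3/6 + 5/7 + 4/7 + 1/3 + 4/4 + 5/7 + 2/8 + 3/7 + 2/7 + 2/4 + 5/5 + 5/8 + 3/7 + 4/6 + 3/6 + 2/4 + 3/3 + 3/5 + 2/4 + 0/2 = 1069/56; mean = 1069/56 ÷ 35 = 1069/1960 = 0.545408… → 0.545.

0.545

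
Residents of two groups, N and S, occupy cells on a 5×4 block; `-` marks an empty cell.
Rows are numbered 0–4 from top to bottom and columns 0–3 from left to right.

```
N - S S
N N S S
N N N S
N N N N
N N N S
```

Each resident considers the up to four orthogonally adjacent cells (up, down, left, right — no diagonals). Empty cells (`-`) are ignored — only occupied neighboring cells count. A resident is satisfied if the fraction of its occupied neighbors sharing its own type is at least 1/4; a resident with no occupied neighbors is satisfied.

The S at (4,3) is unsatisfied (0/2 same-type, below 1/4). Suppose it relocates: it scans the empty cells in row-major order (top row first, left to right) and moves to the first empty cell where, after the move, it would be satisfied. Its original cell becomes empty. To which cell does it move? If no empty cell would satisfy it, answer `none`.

(0,1)

Vacating (4,3). Empty cells in order:
  (0,1): 1/3 same-type → satisfied — stop here.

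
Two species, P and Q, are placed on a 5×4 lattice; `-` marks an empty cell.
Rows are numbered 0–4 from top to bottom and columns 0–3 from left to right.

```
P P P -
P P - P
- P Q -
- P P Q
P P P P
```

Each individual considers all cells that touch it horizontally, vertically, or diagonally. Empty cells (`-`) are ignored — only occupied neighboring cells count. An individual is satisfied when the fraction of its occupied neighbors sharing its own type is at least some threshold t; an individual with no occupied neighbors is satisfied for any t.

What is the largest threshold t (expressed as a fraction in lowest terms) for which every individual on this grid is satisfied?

1/6

(0,0)P 3/3
(0,1)P 4/4
(0,2)P 3/3
(1,0)P 4/4
(1,1)P 5/6
(1,3)P 1/2
(2,1)P 4/5
(2,2)Q 1/6
(3,1)P 5/6
(3,2)P 5/7
(3,3)Q 1/4
(4,0)P 2/2
(4,1)P 4/4
(4,2)P 4/5
(4,3)P 2/3
The smallest same-type fraction is 1/6 at (2,2), which reduces to 1/6. Any threshold above that leaves this individual unsatisfied.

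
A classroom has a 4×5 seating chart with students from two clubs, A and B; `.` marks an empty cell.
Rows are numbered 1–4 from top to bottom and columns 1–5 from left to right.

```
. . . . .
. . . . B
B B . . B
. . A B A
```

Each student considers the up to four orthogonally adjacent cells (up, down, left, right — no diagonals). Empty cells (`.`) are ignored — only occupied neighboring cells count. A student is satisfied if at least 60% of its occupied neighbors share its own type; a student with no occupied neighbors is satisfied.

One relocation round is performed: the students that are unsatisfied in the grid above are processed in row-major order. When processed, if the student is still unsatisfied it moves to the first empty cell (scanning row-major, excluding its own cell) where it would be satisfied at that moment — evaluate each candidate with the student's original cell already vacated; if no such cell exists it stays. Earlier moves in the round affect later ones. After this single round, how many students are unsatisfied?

0

Initially unsatisfied (in order): (3,5), (4,3), (4,4), (4,5).
  (3,5) → (1,1).
  (4,3) → (1,3).
  (4,4) → (1,5).
  (4,5): now satisfied by earlier moves; stays.
Resulting grid:
B . A . B
. . . . B
B B . . .
. . . . A
All satisfied now.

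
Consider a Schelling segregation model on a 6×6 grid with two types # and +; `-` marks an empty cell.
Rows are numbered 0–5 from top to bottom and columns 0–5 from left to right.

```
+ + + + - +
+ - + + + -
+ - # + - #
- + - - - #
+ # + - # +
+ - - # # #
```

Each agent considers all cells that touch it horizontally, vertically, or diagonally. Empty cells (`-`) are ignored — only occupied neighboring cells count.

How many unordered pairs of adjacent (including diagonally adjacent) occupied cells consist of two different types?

14

Scan each occupied cell's neighbors to the right and below (and the two forward diagonals) so each pair is counted once.
From row 0: 0 unlike of 12 pairs (running 0/12).
From row 1: 3 unlike of 9 pairs (running 3/21).
From row 2: 2 unlike of 4 pairs (running 5/25).
From row 3: 2 unlike of 5 pairs (running 7/30).
From row 4: 7 unlike of 11 pairs (running 14/41).
From row 5: 0 unlike of 2 pairs (running 14/43).
Total adjacent occupied pairs: 43; unlike-type pairs: 14.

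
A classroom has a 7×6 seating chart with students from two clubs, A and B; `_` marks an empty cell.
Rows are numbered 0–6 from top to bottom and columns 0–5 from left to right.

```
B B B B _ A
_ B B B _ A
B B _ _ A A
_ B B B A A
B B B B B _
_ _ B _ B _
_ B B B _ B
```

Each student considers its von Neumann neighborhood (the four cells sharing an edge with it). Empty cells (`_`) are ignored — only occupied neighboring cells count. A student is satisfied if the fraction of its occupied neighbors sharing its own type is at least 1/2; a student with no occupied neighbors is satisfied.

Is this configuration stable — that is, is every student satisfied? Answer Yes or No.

Yes

(0,0)B 1/1 ✓
(0,1)B 3/3 ✓
(0,2)B 3/3 ✓
(0,3)B 2/2 ✓
(0,5)A 1/1 ✓
(1,1)B 3/3 ✓
(1,2)B 3/3 ✓
(1,3)B 2/2 ✓
(1,5)A 2/2 ✓
(2,0)B 1/1 ✓
(2,1)B 3/3 ✓
(2,4)A 2/2 ✓
(2,5)A 3/3 ✓
(3,1)B 3/3 ✓
(3,2)B 3/3 ✓
(3,3)B 2/3 ✓
(3,4)A 2/4 ✓
(3,5)A 2/2 ✓
(4,0)B 1/1 ✓
(4,1)B 3/3 ✓
(4,2)B 4/4 ✓
(4,3)B 3/3 ✓
(4,4)B 2/3 ✓
(5,2)B 2/2 ✓
(5,4)B 1/1 ✓
(6,1)B 1/1 ✓
(6,2)B 3/3 ✓
(6,3)B 1/1 ✓
(6,5)B 0/0 ✓
All meet the threshold, so the configuration is stable.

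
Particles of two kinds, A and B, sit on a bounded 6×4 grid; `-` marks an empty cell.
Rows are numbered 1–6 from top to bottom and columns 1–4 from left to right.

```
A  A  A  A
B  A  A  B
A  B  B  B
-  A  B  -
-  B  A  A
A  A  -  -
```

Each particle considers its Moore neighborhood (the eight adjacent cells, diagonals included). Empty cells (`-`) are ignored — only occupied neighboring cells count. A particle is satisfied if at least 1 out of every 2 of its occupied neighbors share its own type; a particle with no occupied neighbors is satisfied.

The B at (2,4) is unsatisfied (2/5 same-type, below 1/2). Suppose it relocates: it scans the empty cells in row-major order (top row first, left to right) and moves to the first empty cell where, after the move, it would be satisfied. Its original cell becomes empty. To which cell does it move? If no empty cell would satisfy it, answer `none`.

(4,1)

Vacating (2,4). Empty cells in order:
  (4,1): 2/4 same-type → satisfied — stop here.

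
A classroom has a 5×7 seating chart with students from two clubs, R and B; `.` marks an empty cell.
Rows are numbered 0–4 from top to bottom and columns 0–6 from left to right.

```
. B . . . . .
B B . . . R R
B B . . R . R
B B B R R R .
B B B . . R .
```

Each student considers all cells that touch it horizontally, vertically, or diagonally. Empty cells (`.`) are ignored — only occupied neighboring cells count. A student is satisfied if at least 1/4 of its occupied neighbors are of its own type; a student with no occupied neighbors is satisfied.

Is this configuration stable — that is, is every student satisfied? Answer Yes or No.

Row 0: (0,1)B 2/2 satisfied
Row 1: (1,0)B 4/4 satisfied · (1,1)B 4/4 satisfied · (1,5)R 3/3 satisfied · (1,6)R 2/2 satisfied
Row 2: (2,0)B 5/5 satisfied · (2,1)B 6/6 satisfied · (2,4)R 4/4 satisfied · (2,6)R 3/3 satisfied
Row 3: (3,0)B 5/5 satisfied · (3,1)B 7/7 satisfied · (3,2)B 4/5 satisfied · (3,3)R 2/4 satisfied · (3,4)R 4/4 satisfied · (3,5)R 4/4 satisfied
Row 4: (4,0)B 3/3 satisfied · (4,1)B 5/5 satisfied · (4,2)B 3/4 satisfied · (4,5)R 2/2 satisfied
All meet the threshold, so the configuration is stable.

Yes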